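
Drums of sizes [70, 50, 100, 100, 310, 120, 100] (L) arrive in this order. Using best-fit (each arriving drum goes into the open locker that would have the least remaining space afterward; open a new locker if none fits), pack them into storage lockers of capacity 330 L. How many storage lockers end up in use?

3

  70 → locker 1 (new)  [load 70/330]
  50 → locker 1  [load 120/330]
  100 → locker 1  [load 220/330]
  100 → locker 1  [load 320/330]
  310 → locker 2 (new)  [load 310/330]
  120 → locker 3 (new)  [load 120/330]
  100 → locker 3  [load 220/330]
3 storage lockers opened.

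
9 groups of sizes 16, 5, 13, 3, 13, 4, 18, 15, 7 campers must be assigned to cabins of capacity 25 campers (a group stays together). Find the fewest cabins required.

5

Total = 18 + 16 + 15 + 13 + 13 + 7 + 5 + 4 + 3 = 94 campers.
Lower bound: ⌈94/25⌉ = 4 cabins.
Also, 5 groups each exceed 25/2 campers, and no two of those can share a cabin, so at least 5 cabins are needed.
A packing using 5 cabins:
  cabin 1: 18 + 7 = 25
  cabin 2: 16 + 5 + 4 = 25
  cabin 3: 15 + 3 = 18
  cabin 4: 13 = 13
  cabin 5: 13 = 13
This matches the lower bound, so 5 is optimal.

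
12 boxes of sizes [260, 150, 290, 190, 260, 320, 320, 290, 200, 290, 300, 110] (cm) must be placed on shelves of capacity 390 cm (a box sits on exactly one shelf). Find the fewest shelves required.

Total = 320 + 320 + 300 + 290 + 290 + 290 + 260 + 260 + 200 + 190 + 150 + 110 = 2980 cm.
Lower bound: ⌈2980/390⌉ = 8 shelves.
Also, 9 boxes each exceed 195 cm, and no two of those can share a shelf, so at least 9 shelves are needed.
A packing using 10 shelves:
  shelf 1: 320 = 320
  shelf 2: 320 = 320
  shelf 3: 300 = 300
  shelf 4: 290 = 290
  shelf 5: 290 = 290
  shelf 6: 290 = 290
  shelf 7: 260 + 110 = 370
  shelf 8: 260 = 260
  shelf 9: 200 + 190 = 390
  shelf 10: 150 = 150
No arrangement into 9 shelves stays within capacity, so 10 is optimal.

10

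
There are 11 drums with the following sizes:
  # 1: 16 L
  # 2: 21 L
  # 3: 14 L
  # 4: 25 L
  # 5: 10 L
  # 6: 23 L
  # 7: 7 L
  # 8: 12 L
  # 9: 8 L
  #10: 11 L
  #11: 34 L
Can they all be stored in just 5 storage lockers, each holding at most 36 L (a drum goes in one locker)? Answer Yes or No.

No

Total = 181 L; ⌈181/36⌉ = 6.
At least 6 storage lockers are required, but only 5 are allowed.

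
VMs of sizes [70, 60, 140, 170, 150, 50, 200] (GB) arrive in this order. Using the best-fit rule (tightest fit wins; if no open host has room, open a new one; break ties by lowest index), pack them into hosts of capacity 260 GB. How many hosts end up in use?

5

  70 → host 1 (new)  [load 70/260]
  60 → host 1  [load 130/260]
  140 → host 2 (new)  [load 140/260]
  170 → host 3 (new)  [load 170/260]
  150 → host 4 (new)  [load 150/260]
  50 → host 3  [load 220/260]
  200 → host 5 (new)  [load 200/260]
5 hosts opened.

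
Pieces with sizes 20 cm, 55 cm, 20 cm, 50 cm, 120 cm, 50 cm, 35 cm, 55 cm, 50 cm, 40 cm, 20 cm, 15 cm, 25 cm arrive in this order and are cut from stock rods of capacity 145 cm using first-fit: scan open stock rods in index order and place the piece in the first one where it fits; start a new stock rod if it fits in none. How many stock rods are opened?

  20 → stock rod 1 (new)  [load 20/145]
  55 → stock rod 1  [load 75/145]
  20 → stock rod 1  [load 95/145]
  50 → stock rod 1  [load 145/145]
  120 → stock rod 2 (new)  [load 120/145]
  50 → stock rod 3 (new)  [load 50/145]
  35 → stock rod 3  [load 85/145]
  55 → stock rod 3  [load 140/145]
  50 → stock rod 4 (new)  [load 50/145]
  40 → stock rod 4  [load 90/145]
  20 → stock rod 2  [load 140/145]
  15 → stock rod 4  [load 105/145]
  25 → stock rod 4  [load 130/145]
4 stock rods opened.

4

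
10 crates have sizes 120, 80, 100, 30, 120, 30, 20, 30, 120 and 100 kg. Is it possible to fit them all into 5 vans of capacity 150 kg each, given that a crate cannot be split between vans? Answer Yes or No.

Total = 750 kg; ⌈750/150⌉ = 5.
6 crates each exceed half the capacity and cannot share a van, forcing at least 6 vans.
At least 6 vans are required, but only 5 are allowed.

No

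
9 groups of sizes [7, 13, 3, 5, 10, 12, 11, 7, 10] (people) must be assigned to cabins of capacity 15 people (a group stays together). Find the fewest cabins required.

6

Total = 13 + 12 + 11 + 10 + 10 + 7 + 7 + 5 + 3 = 78 people.
Lower bound: ⌈78/15⌉ = 6 cabins.
A packing using 6 cabins:
  cabin 1: 13 = 13
  cabin 2: 12 + 3 = 15
  cabin 3: 11 = 11
  cabin 4: 10 + 5 = 15
  cabin 5: 10 = 10
  cabin 6: 7 + 7 = 14
This matches the lower bound, so 6 is optimal.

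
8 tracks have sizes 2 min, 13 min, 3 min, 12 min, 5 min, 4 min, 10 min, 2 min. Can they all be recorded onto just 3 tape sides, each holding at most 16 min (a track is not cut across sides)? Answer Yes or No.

Total = 51 min; ⌈51/16⌉ = 4.
At least 4 tape sides are required, but only 3 are allowed.

No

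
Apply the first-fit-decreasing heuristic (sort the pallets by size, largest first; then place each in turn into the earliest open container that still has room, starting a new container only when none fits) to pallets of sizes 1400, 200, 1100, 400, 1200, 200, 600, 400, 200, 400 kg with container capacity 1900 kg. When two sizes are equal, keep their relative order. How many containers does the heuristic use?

4

Sorted descending: 1400, 1200, 1100, 600, 400, 400, 400, 200, 200, 200.
  1400 → container 1 (new)  [load 1400/1900]
  1200 → container 2 (new)  [load 1200/1900]
  1100 → container 3 (new)  [load 1100/1900]
  600 → container 2  [load 1800/1900]
  400 → container 1  [load 1800/1900]
  400 → container 3  [load 1500/1900]
  400 → container 3  [load 1900/1900]
  200 → container 4 (new)  [load 200/1900]
  200 → container 4  [load 400/1900]
  200 → container 4  [load 600/1900]
4 containers opened.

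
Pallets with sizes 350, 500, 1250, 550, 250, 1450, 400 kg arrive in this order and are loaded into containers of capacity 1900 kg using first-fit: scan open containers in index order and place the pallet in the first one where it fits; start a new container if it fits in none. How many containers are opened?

3

  350 → container 1 (new)  [load 350/1900]
  500 → container 1  [load 850/1900]
  1250 → container 2 (new)  [load 1250/1900]
  550 → container 1  [load 1400/1900]
  250 → container 1  [load 1650/1900]
  1450 → container 3 (new)  [load 1450/1900]
  400 → container 2  [load 1650/1900]
3 containers opened.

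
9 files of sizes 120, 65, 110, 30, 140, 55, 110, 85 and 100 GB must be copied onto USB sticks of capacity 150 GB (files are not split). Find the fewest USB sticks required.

Total = 140 + 120 + 110 + 110 + 100 + 85 + 65 + 55 + 30 = 815 GB.
Lower bound: ⌈815/150⌉ = 6 USB sticks.
A packing using 7 USB sticks:
  USB stick 1: 140 = 140
  USB stick 2: 120 + 30 = 150
  USB stick 3: 110 = 110
  USB stick 4: 110 = 110
  USB stick 5: 100 = 100
  USB stick 6: 85 + 65 = 150
  USB stick 7: 55 = 55
No arrangement into 6 USB sticks stays within capacity, so 7 is optimal.

7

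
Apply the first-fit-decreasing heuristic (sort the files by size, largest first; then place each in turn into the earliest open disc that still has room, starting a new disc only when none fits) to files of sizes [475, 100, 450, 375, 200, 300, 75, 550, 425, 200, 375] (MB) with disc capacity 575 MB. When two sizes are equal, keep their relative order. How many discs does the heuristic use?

7

Sorted descending: 550, 475, 450, 425, 375, 375, 300, 200, 200, 100, 75.
  550 → disc 1 (new)  [load 550/575]
  475 → disc 2 (new)  [load 475/575]
  450 → disc 3 (new)  [load 450/575]
  425 → disc 4 (new)  [load 425/575]
  375 → disc 5 (new)  [load 375/575]
  375 → disc 6 (new)  [load 375/575]
  300 → disc 7 (new)  [load 300/575]
  200 → disc 5  [load 575/575]
  200 → disc 6  [load 575/575]
  100 → disc 2  [load 575/575]
  75 → disc 3  [load 525/575]
7 discs opened.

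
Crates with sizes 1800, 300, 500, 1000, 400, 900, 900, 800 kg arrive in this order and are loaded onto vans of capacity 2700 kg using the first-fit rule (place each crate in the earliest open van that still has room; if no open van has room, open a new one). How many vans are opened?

  1800 → van 1 (new)  [load 1800/2700]
  300 → van 1  [load 2100/2700]
  500 → van 1  [load 2600/2700]
  1000 → van 2 (new)  [load 1000/2700]
  400 → van 2  [load 1400/2700]
  900 → van 2  [load 2300/2700]
  900 → van 3 (new)  [load 900/2700]
  800 → van 3  [load 1700/2700]
3 vans opened.

3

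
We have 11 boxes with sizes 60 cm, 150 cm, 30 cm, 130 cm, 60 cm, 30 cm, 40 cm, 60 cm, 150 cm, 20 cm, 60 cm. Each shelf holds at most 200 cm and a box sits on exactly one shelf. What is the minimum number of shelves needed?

5

Total = 150 + 150 + 130 + 60 + 60 + 60 + 60 + 40 + 30 + 30 + 20 = 790 cm.
Lower bound: ⌈790/200⌉ = 4 shelves.
A packing using 5 shelves:
  shelf 1: 150 + 40 = 190
  shelf 2: 150 + 30 + 20 = 200
  shelf 3: 130 + 60 = 190
  shelf 4: 60 + 60 + 60 = 180
  shelf 5: 30 = 30
No arrangement into 4 shelves stays within capacity, so 5 is optimal.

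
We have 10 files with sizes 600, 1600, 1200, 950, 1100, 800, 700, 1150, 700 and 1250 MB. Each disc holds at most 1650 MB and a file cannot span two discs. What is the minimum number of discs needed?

8

Total = 1600 + 1250 + 1200 + 1150 + 1100 + 950 + 800 + 700 + 700 + 600 = 10050 MB.
Lower bound: ⌈10050/1650⌉ = 7 discs.
A packing using 8 discs:
  disc 1: 1600 = 1600
  disc 2: 1250 = 1250
  disc 3: 1200 = 1200
  disc 4: 1150 = 1150
  disc 5: 1100 = 1100
  disc 6: 950 + 700 = 1650
  disc 7: 800 + 700 = 1500
  disc 8: 600 = 600
No arrangement into 7 discs stays within capacity, so 8 is optimal.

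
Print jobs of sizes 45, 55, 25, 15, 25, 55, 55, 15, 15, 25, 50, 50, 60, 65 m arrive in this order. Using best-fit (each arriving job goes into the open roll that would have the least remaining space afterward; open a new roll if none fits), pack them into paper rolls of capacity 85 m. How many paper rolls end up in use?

  45 → roll 1 (new)  [load 45/85]
  55 → roll 2 (new)  [load 55/85]
  25 → roll 2  [load 80/85]
  15 → roll 1  [load 60/85]
  25 → roll 1  [load 85/85]
  55 → roll 3 (new)  [load 55/85]
  55 → roll 4 (new)  [load 55/85]
  15 → roll 3  [load 70/85]
  15 → roll 3  [load 85/85]
  25 → roll 4  [load 80/85]
  50 → roll 5 (new)  [load 50/85]
  50 → roll 6 (new)  [load 50/85]
  60 → roll 7 (new)  [load 60/85]
  65 → roll 8 (new)  [load 65/85]
8 paper rolls opened.

8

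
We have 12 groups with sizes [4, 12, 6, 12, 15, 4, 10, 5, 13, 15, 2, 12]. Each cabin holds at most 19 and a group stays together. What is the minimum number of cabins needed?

Total = 15 + 15 + 13 + 12 + 12 + 12 + 10 + 6 + 5 + 4 + 4 + 2 = 110.
Lower bound: ⌈110/19⌉ = 6 cabins.
Also, 7 groups each exceed 19/2, and no two of those can share a cabin, so at least 7 cabins are needed.
A packing using 7 cabins:
  cabin 1: 15 + 4 = 19
  cabin 2: 15 + 4 = 19
  cabin 3: 13 + 6 = 19
  cabin 4: 12 + 5 + 2 = 19
  cabin 5: 12 = 12
  cabin 6: 12 = 12
  cabin 7: 10 = 10
This matches the lower bound, so 7 is optimal.

7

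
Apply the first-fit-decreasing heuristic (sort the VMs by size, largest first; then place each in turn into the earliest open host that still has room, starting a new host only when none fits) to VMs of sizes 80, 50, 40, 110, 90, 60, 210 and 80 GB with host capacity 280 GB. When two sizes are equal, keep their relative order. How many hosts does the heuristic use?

3

Sorted descending: 210, 110, 90, 80, 80, 60, 50, 40.
  210 → host 1 (new)  [load 210/280]
  110 → host 2 (new)  [load 110/280]
  90 → host 2  [load 200/280]
  80 → host 2  [load 280/280]
  80 → host 3 (new)  [load 80/280]
  60 → host 1  [load 270/280]
  50 → host 3  [load 130/280]
  40 → host 3  [load 170/280]
3 hosts opened.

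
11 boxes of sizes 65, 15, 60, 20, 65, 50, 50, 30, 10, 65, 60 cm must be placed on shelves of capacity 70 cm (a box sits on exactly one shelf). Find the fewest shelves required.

8

Total = 65 + 65 + 65 + 60 + 60 + 50 + 50 + 30 + 20 + 15 + 10 = 490 cm.
Lower bound: ⌈490/70⌉ = 7 shelves.
A packing using 8 shelves:
  shelf 1: 65 = 65
  shelf 2: 65 = 65
  shelf 3: 65 = 65
  shelf 4: 60 + 10 = 70
  shelf 5: 60 = 60
  shelf 6: 50 + 20 = 70
  shelf 7: 50 + 15 = 65
  shelf 8: 30 = 30
No arrangement into 7 shelves stays within capacity, so 8 is optimal.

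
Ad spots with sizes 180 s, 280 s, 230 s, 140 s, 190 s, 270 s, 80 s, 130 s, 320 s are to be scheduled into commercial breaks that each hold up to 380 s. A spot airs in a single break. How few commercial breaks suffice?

6

Total = 320 + 280 + 270 + 230 + 190 + 180 + 140 + 130 + 80 = 1820 s.
Lower bound: ⌈1820/380⌉ = 5 commercial breaks.
A packing using 6 commercial breaks:
  break 1: 320 = 320
  break 2: 280 + 80 = 360
  break 3: 270 = 270
  break 4: 230 + 140 = 370
  break 5: 190 + 180 = 370
  break 6: 130 = 130
No arrangement into 5 commercial breaks stays within capacity, so 6 is optimal.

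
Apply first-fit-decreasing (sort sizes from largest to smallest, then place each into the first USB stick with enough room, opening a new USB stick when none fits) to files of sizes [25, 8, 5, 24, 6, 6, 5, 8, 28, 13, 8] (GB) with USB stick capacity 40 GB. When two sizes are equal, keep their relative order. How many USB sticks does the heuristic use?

Sorted descending: 28, 25, 24, 13, 8, 8, 8, 6, 6, 5, 5.
  28 → USB stick 1 (new)  [load 28/40]
  25 → USB stick 2 (new)  [load 25/40]
  24 → USB stick 3 (new)  [load 24/40]
  13 → USB stick 2  [load 38/40]
  8 → USB stick 1  [load 36/40]
  8 → USB stick 3  [load 32/40]
  8 → USB stick 3  [load 40/40]
  6 → USB stick 4 (new)  [load 6/40]
  6 → USB stick 4  [load 12/40]
  5 → USB stick 4  [load 17/40]
  5 → USB stick 4  [load 22/40]
4 USB sticks opened.

4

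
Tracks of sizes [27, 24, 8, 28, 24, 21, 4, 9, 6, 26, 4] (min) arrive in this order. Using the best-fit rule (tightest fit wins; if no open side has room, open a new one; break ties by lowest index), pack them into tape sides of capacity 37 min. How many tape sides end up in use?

  27 → side 1 (new)  [load 27/37]
  24 → side 2 (new)  [load 24/37]
  8 → side 1  [load 35/37]
  28 → side 3 (new)  [load 28/37]
  24 → side 4 (new)  [load 24/37]
  21 → side 5 (new)  [load 21/37]
  4 → side 3  [load 32/37]
  9 → side 2  [load 33/37]
  6 → side 4  [load 30/37]
  26 → side 6 (new)  [load 26/37]
  4 → side 2  [load 37/37]
6 tape sides opened.

6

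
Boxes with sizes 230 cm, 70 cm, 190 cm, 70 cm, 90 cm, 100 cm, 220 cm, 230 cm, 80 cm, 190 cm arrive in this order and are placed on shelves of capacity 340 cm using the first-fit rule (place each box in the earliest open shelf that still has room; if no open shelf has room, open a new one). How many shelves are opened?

6

  230 → shelf 1 (new)  [load 230/340]
  70 → shelf 1  [load 300/340]
  190 → shelf 2 (new)  [load 190/340]
  70 → shelf 2  [load 260/340]
  90 → shelf 3 (new)  [load 90/340]
  100 → shelf 3  [load 190/340]
  220 → shelf 4 (new)  [load 220/340]
  230 → shelf 5 (new)  [load 230/340]
  80 → shelf 2  [load 340/340]
  190 → shelf 6 (new)  [load 190/340]
6 shelves opened.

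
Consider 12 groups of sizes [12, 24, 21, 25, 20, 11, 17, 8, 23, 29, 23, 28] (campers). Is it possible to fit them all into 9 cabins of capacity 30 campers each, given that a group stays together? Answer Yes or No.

No

Total = 241 campers; ⌈241/30⌉ = 9.
The bound of 9 does not rule out 9, but exhaustive search shows no assignment into 9 cabins of capacity 30 campers exists — the minimum is 10.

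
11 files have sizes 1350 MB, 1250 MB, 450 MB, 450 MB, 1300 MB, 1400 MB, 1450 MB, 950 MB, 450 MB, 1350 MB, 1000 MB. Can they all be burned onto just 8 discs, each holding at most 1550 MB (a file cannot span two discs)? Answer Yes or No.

Total = 11400 MB; ⌈11400/1550⌉ = 8.
The bound of 8 does not rule out 8, but exhaustive search shows no assignment into 8 discs of capacity 1550 MB exists — the minimum is 9.

No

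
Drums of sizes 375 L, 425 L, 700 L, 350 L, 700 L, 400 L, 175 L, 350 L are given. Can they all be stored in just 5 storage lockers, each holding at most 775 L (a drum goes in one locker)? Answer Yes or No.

A valid assignment using 5 storage lockers:
  locker 1: 700 = 700
  locker 2: 700 = 700
  locker 3: 425 + 350 = 775
  locker 4: 400 + 375 = 775
  locker 5: 350 + 175 = 525
Every load is within 775 L, so 5 storage lockers suffice.

Yes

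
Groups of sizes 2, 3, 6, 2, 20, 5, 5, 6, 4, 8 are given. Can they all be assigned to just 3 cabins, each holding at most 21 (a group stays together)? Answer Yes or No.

Yes

A valid assignment using 3 cabins:
  cabin 1: 20 = 20
  cabin 2: 8 + 6 + 6 = 20
  cabin 3: 5 + 5 + 4 + 3 + 2 + 2 = 21
Every load is within 21, so 3 cabins suffice.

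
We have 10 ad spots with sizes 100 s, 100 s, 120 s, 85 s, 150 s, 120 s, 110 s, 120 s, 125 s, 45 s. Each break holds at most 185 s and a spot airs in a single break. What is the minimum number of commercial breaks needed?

8

Total = 150 + 125 + 120 + 120 + 120 + 110 + 100 + 100 + 85 + 45 = 1075 s.
Lower bound: ⌈1075/185⌉ = 6 commercial breaks.
Also, 8 ad spots each exceed 185/2 s, and no two of those can share a break, so at least 8 commercial breaks are needed.
A packing using 8 commercial breaks:
  break 1: 150 = 150
  break 2: 125 + 45 = 170
  break 3: 120 = 120
  break 4: 120 = 120
  break 5: 120 = 120
  break 6: 110 = 110
  break 7: 100 + 85 = 185
  break 8: 100 = 100
This matches the lower bound, so 8 is optimal.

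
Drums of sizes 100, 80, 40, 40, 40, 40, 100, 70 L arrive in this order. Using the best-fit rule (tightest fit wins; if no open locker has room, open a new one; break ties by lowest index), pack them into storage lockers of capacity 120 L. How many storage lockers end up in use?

  100 → locker 1 (new)  [load 100/120]
  80 → locker 2 (new)  [load 80/120]
  40 → locker 2  [load 120/120]
  40 → locker 3 (new)  [load 40/120]
  40 → locker 3  [load 80/120]
  40 → locker 3  [load 120/120]
  100 → locker 4 (new)  [load 100/120]
  70 → locker 5 (new)  [load 70/120]
5 storage lockers opened.

5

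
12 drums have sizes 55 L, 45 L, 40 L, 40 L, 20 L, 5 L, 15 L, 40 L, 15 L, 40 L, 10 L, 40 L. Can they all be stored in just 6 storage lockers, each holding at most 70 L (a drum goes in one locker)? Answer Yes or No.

Total = 365 L; ⌈365/70⌉ = 6.
7 drums each exceed half the capacity and cannot share a locker, forcing at least 7 storage lockers.
At least 7 storage lockers are required, but only 6 are allowed.

No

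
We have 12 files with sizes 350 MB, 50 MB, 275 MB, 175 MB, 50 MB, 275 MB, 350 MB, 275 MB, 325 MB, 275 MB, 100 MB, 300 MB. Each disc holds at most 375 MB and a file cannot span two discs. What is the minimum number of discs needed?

9

Total = 350 + 350 + 325 + 300 + 275 + 275 + 275 + 275 + 175 + 100 + 50 + 50 = 2800 MB.
Lower bound: ⌈2800/375⌉ = 8 discs.
A packing using 9 discs:
  disc 1: 350 = 350
  disc 2: 350 = 350
  disc 3: 325 + 50 = 375
  disc 4: 300 + 50 = 350
  disc 5: 275 + 100 = 375
  disc 6: 275 = 275
  disc 7: 275 = 275
  disc 8: 275 = 275
  disc 9: 175 = 175
No arrangement into 8 discs stays within capacity, so 9 is optimal.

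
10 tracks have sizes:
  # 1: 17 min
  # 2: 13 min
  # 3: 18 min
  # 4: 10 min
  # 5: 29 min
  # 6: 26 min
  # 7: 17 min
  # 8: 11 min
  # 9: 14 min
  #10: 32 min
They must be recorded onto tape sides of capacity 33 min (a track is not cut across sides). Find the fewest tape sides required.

Total = 32 + 29 + 26 + 18 + 17 + 17 + 14 + 13 + 11 + 10 = 187 min.
Lower bound: ⌈187/33⌉ = 6 tape sides.
A packing using 7 tape sides:
  side 1: 32 = 32
  side 2: 29 = 29
  side 3: 26 = 26
  side 4: 18 + 14 = 32
  side 5: 17 + 13 = 30
  side 6: 17 + 11 = 28
  side 7: 10 = 10
No arrangement into 6 tape sides stays within capacity, so 7 is optimal.

7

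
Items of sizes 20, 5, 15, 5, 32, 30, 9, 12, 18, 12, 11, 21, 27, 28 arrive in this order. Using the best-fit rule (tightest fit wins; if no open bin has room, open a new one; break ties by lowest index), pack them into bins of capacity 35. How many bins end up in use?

8

  20 → bin 1 (new)  [load 20/35]
  5 → bin 1  [load 25/35]
  15 → bin 2 (new)  [load 15/35]
  5 → bin 1  [load 30/35]
  32 → bin 3 (new)  [load 32/35]
  30 → bin 4 (new)  [load 30/35]
  9 → bin 2  [load 24/35]
  12 → bin 5 (new)  [load 12/35]
  18 → bin 5  [load 30/35]
  12 → bin 6 (new)  [load 12/35]
  11 → bin 2  [load 35/35]
  21 → bin 6  [load 33/35]
  27 → bin 7 (new)  [load 27/35]
  28 → bin 8 (new)  [load 28/35]
8 bins opened.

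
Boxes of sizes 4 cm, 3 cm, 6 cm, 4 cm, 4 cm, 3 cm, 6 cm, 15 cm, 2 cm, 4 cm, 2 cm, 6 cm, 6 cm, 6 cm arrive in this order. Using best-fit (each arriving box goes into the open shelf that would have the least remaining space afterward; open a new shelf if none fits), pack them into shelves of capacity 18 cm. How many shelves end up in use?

  4 → shelf 1 (new)  [load 4/18]
  3 → shelf 1  [load 7/18]
  6 → shelf 1  [load 13/18]
  4 → shelf 1  [load 17/18]
  4 → shelf 2 (new)  [load 4/18]
  3 → shelf 2  [load 7/18]
  6 → shelf 2  [load 13/18]
  15 → shelf 3 (new)  [load 15/18]
  2 → shelf 3  [load 17/18]
  4 → shelf 2  [load 17/18]
  2 → shelf 4 (new)  [load 2/18]
  6 → shelf 4  [load 8/18]
  6 → shelf 4  [load 14/18]
  6 → shelf 5 (new)  [load 6/18]
5 shelves opened.

5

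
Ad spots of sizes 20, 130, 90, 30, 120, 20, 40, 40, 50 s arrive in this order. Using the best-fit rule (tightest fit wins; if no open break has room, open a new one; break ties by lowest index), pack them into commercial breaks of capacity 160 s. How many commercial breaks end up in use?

4

  20 → break 1 (new)  [load 20/160]
  130 → break 1  [load 150/160]
  90 → break 2 (new)  [load 90/160]
  30 → break 2  [load 120/160]
  120 → break 3 (new)  [load 120/160]
  20 → break 2  [load 140/160]
  40 → break 3  [load 160/160]
  40 → break 4 (new)  [load 40/160]
  50 → break 4  [load 90/160]
4 commercial breaks opened.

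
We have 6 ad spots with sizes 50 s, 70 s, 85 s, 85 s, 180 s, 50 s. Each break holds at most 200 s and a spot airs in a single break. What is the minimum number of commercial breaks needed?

Total = 180 + 85 + 85 + 70 + 50 + 50 = 520 s.
Lower bound: ⌈520/200⌉ = 3 commercial breaks.
A packing using 3 commercial breaks:
  break 1: 180 = 180
  break 2: 85 + 85 = 170
  break 3: 70 + 50 + 50 = 170
This matches the lower bound, so 3 is optimal.

3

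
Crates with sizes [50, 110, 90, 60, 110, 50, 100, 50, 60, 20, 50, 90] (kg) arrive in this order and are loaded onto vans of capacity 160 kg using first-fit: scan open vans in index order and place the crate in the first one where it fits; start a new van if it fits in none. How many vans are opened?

6

  50 → van 1 (new)  [load 50/160]
  110 → van 1  [load 160/160]
  90 → van 2 (new)  [load 90/160]
  60 → van 2  [load 150/160]
  110 → van 3 (new)  [load 110/160]
  50 → van 3  [load 160/160]
  100 → van 4 (new)  [load 100/160]
  50 → van 4  [load 150/160]
  60 → van 5 (new)  [load 60/160]
  20 → van 5  [load 80/160]
  50 → van 5  [load 130/160]
  90 → van 6 (new)  [load 90/160]
6 vans opened.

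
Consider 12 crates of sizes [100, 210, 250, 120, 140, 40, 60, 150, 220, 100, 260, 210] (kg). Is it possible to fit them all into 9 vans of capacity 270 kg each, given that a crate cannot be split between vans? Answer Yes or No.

A valid assignment using 8 vans:
  van 1: 260 = 260
  van 2: 250 = 250
  van 3: 220 + 40 = 260
  van 4: 210 + 60 = 270
  van 5: 210 = 210
  van 6: 150 + 120 = 270
  van 7: 140 + 100 = 240
  van 8: 100 = 100
That uses only 8 ≤ 9, so 9 vans are enough.

Yes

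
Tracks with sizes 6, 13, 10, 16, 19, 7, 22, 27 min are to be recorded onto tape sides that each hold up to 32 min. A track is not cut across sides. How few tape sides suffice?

4

Total = 27 + 22 + 19 + 16 + 13 + 10 + 7 + 6 = 120 min.
Lower bound: ⌈120/32⌉ = 4 tape sides.
A packing using 4 tape sides:
  side 1: 27 = 27
  side 2: 22 + 10 = 32
  side 3: 19 + 13 = 32
  side 4: 16 + 7 + 6 = 29
This matches the lower bound, so 4 is optimal.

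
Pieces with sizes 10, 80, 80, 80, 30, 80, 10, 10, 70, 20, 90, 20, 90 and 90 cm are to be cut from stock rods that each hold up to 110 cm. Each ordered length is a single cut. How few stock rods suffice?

Total = 90 + 90 + 90 + 80 + 80 + 80 + 80 + 70 + 30 + 20 + 20 + 10 + 10 + 10 = 760 cm.
Lower bound: ⌈760/110⌉ = 7 stock rods.
Also, 8 pieces each exceed 55 cm, and no two of those can share a stock rod, so at least 8 stock rods are needed.
A packing using 8 stock rods:
  stock rod 1: 90 + 20 = 110
  stock rod 2: 90 + 20 = 110
  stock rod 3: 90 + 10 + 10 = 110
  stock rod 4: 80 + 30 = 110
  stock rod 5: 80 + 10 = 90
  stock rod 6: 80 = 80
  stock rod 7: 80 = 80
  stock rod 8: 70 = 70
This matches the lower bound, so 8 is optimal.

8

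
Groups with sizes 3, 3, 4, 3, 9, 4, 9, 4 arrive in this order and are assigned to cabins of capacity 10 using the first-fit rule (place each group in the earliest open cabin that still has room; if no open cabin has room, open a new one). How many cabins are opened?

  3 → cabin 1 (new)  [load 3/10]
  3 → cabin 1  [load 6/10]
  4 → cabin 1  [load 10/10]
  3 → cabin 2 (new)  [load 3/10]
  9 → cabin 3 (new)  [load 9/10]
  4 → cabin 2  [load 7/10]
  9 → cabin 4 (new)  [load 9/10]
  4 → cabin 5 (new)  [load 4/10]
5 cabins opened.

5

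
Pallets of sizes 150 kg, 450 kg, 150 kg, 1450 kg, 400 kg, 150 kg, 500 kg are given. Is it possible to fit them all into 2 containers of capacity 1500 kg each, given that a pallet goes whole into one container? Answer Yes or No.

Total = 3250 kg; ⌈3250/1500⌉ = 3.
At least 3 containers are required, but only 2 are allowed.

No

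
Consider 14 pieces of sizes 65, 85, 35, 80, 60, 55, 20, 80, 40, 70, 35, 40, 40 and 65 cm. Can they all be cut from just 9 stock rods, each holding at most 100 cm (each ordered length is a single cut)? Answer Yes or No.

Yes

A valid assignment using 9 stock rods:
  stock rod 1: 85 = 85
  stock rod 2: 80 + 20 = 100
  stock rod 3: 80 = 80
  stock rod 4: 70 = 70
  stock rod 5: 65 + 35 = 100
  stock rod 6: 65 + 35 = 100
  stock rod 7: 60 + 40 = 100
  stock rod 8: 55 + 40 = 95
  stock rod 9: 40 = 40
Every load is within 100 cm, so 9 stock rods suffice.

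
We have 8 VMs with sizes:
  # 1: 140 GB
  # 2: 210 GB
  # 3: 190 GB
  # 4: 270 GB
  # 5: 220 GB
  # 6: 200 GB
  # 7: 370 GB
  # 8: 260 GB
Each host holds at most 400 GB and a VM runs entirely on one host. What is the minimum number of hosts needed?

6

Total = 370 + 270 + 260 + 220 + 210 + 200 + 190 + 140 = 1860 GB.
Lower bound: ⌈1860/400⌉ = 5 hosts.
A packing using 6 hosts:
  host 1: 370 = 370
  host 2: 270 = 270
  host 3: 260 + 140 = 400
  host 4: 220 = 220
  host 5: 210 + 190 = 400
  host 6: 200 = 200
No arrangement into 5 hosts stays within capacity, so 6 is optimal.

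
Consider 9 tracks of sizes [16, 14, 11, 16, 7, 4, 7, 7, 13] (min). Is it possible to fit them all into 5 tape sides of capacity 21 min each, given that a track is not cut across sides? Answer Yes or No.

A valid assignment using 5 tape sides:
  side 1: 16 + 4 = 20
  side 2: 16 = 16
  side 3: 14 + 7 = 21
  side 4: 13 + 7 = 20
  side 5: 11 + 7 = 18
Every load is within 21 min, so 5 tape sides suffice.

Yes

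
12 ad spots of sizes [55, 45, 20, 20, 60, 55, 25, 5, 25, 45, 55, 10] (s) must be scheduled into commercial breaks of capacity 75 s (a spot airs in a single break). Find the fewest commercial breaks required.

6

Total = 60 + 55 + 55 + 55 + 45 + 45 + 25 + 25 + 20 + 20 + 10 + 5 = 420 s.
Lower bound: ⌈420/75⌉ = 6 commercial breaks.
A packing using 6 commercial breaks:
  break 1: 60 + 10 + 5 = 75
  break 2: 55 + 20 = 75
  break 3: 55 + 20 = 75
  break 4: 55 = 55
  break 5: 45 + 25 = 70
  break 6: 45 + 25 = 70
This matches the lower bound, so 6 is optimal.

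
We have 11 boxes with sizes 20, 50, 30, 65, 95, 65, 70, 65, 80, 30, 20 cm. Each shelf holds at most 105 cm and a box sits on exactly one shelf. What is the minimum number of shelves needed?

7

Total = 95 + 80 + 70 + 65 + 65 + 65 + 50 + 30 + 30 + 20 + 20 = 590 cm.
Lower bound: ⌈590/105⌉ = 6 shelves.
A packing using 7 shelves:
  shelf 1: 95 = 95
  shelf 2: 80 + 20 = 100
  shelf 3: 70 + 30 = 100
  shelf 4: 65 + 30 = 95
  shelf 5: 65 + 20 = 85
  shelf 6: 65 = 65
  shelf 7: 50 = 50
No arrangement into 6 shelves stays within capacity, so 7 is optimal.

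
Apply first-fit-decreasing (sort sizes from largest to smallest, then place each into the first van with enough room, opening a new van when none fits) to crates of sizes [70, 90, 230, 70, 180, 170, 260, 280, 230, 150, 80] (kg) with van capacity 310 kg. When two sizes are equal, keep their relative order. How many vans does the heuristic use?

7

Sorted descending: 280, 260, 230, 230, 180, 170, 150, 90, 80, 70, 70.
  280 → van 1 (new)  [load 280/310]
  260 → van 2 (new)  [load 260/310]
  230 → van 3 (new)  [load 230/310]
  230 → van 4 (new)  [load 230/310]
  180 → van 5 (new)  [load 180/310]
  170 → van 6 (new)  [load 170/310]
  150 → van 7 (new)  [load 150/310]
  90 → van 5  [load 270/310]
  80 → van 3  [load 310/310]
  70 → van 4  [load 300/310]
  70 → van 6  [load 240/310]
7 vans opened.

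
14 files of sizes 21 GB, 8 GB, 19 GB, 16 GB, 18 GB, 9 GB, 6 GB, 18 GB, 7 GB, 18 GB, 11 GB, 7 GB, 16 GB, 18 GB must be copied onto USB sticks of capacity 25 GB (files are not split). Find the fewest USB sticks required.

Total = 21 + 19 + 18 + 18 + 18 + 18 + 16 + 16 + 11 + 9 + 8 + 7 + 7 + 6 = 192 GB.
Lower bound: ⌈192/25⌉ = 8 USB sticks.
A packing using 9 USB sticks:
  USB stick 1: 21 = 21
  USB stick 2: 19 + 6 = 25
  USB stick 3: 18 + 7 = 25
  USB stick 4: 18 + 7 = 25
  USB stick 5: 18 = 18
  USB stick 6: 18 = 18
  USB stick 7: 16 + 9 = 25
  USB stick 8: 16 + 8 = 24
  USB stick 9: 11 = 11
No arrangement into 8 USB sticks stays within capacity, so 9 is optimal.

9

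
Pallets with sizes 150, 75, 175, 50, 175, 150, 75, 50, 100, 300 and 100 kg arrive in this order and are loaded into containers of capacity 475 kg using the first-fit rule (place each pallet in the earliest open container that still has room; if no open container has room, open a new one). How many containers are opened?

4

  150 → container 1 (new)  [load 150/475]
  75 → container 1  [load 225/475]
  175 → container 1  [load 400/475]
  50 → container 1  [load 450/475]
  175 → container 2 (new)  [load 175/475]
  150 → container 2  [load 325/475]
  75 → container 2  [load 400/475]
  50 → container 2  [load 450/475]
  100 → container 3 (new)  [load 100/475]
  300 → container 3  [load 400/475]
  100 → container 4 (new)  [load 100/475]
4 containers opened.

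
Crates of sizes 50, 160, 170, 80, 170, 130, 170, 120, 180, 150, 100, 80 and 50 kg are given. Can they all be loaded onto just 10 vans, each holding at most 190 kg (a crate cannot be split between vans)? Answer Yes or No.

Yes

A valid assignment using 10 vans:
  van 1: 180 = 180
  van 2: 170 = 170
  van 3: 170 = 170
  van 4: 170 = 170
  van 5: 160 = 160
  van 6: 150 = 150
  van 7: 130 + 50 = 180
  van 8: 120 + 50 = 170
  van 9: 100 + 80 = 180
  van 10: 80 = 80
Every load is within 190 kg, so 10 vans suffice.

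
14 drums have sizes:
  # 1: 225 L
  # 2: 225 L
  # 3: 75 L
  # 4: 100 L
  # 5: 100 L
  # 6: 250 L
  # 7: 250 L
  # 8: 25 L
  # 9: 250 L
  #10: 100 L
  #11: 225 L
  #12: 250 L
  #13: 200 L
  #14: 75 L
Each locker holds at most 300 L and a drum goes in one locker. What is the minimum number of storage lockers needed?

9

Total = 250 + 250 + 250 + 250 + 225 + 225 + 225 + 200 + 100 + 100 + 100 + 75 + 75 + 25 = 2350 L.
Lower bound: ⌈2350/300⌉ = 8 storage lockers.
A packing using 9 storage lockers:
  locker 1: 250 + 25 = 275
  locker 2: 250 = 250
  locker 3: 250 = 250
  locker 4: 250 = 250
  locker 5: 225 + 75 = 300
  locker 6: 225 + 75 = 300
  locker 7: 225 = 225
  locker 8: 200 + 100 = 300
  locker 9: 100 + 100 = 200
No arrangement into 8 storage lockers stays within capacity, so 9 is optimal.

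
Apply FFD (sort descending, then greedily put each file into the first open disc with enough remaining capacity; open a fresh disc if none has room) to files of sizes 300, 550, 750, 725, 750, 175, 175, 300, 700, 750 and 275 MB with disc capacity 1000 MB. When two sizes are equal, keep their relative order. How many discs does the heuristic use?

6

Sorted descending: 750, 750, 750, 725, 700, 550, 300, 300, 275, 175, 175.
  750 → disc 1 (new)  [load 750/1000]
  750 → disc 2 (new)  [load 750/1000]
  750 → disc 3 (new)  [load 750/1000]
  725 → disc 4 (new)  [load 725/1000]
  700 → disc 5 (new)  [load 700/1000]
  550 → disc 6 (new)  [load 550/1000]
  300 → disc 5  [load 1000/1000]
  300 → disc 6  [load 850/1000]
  275 → disc 4  [load 1000/1000]
  175 → disc 1  [load 925/1000]
  175 → disc 2  [load 925/1000]
6 discs opened.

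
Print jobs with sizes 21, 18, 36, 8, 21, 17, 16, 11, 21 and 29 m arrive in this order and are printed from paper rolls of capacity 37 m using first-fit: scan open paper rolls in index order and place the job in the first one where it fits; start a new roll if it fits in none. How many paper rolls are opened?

6

  21 → roll 1 (new)  [load 21/37]
  18 → roll 2 (new)  [load 18/37]
  36 → roll 3 (new)  [load 36/37]
  8 → roll 1  [load 29/37]
  21 → roll 4 (new)  [load 21/37]
  17 → roll 2  [load 35/37]
  16 → roll 4  [load 37/37]
  11 → roll 5 (new)  [load 11/37]
  21 → roll 5  [load 32/37]
  29 → roll 6 (new)  [load 29/37]
6 paper rolls opened.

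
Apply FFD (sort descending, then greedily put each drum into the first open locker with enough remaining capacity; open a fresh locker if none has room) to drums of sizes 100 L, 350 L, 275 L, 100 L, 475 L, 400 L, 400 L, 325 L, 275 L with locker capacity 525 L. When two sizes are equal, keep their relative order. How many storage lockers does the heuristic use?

7

Sorted descending: 475, 400, 400, 350, 325, 275, 275, 100, 100.
  475 → locker 1 (new)  [load 475/525]
  400 → locker 2 (new)  [load 400/525]
  400 → locker 3 (new)  [load 400/525]
  350 → locker 4 (new)  [load 350/525]
  325 → locker 5 (new)  [load 325/525]
  275 → locker 6 (new)  [load 275/525]
  275 → locker 7 (new)  [load 275/525]
  100 → locker 2  [load 500/525]
  100 → locker 3  [load 500/525]
7 storage lockers opened.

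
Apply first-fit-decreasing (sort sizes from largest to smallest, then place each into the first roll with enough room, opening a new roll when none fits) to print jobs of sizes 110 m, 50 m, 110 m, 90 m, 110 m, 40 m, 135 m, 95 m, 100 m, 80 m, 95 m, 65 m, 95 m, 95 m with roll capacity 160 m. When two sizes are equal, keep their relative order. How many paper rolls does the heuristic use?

Sorted descending: 135, 110, 110, 110, 100, 95, 95, 95, 95, 90, 80, 65, 50, 40.
  135 → roll 1 (new)  [load 135/160]
  110 → roll 2 (new)  [load 110/160]
  110 → roll 3 (new)  [load 110/160]
  110 → roll 4 (new)  [load 110/160]
  100 → roll 5 (new)  [load 100/160]
  95 → roll 6 (new)  [load 95/160]
  95 → roll 7 (new)  [load 95/160]
  95 → roll 8 (new)  [load 95/160]
  95 → roll 9 (new)  [load 95/160]
  90 → roll 10 (new)  [load 90/160]
  80 → roll 11 (new)  [load 80/160]
  65 → roll 6  [load 160/160]
  50 → roll 2  [load 160/160]
  40 → roll 3  [load 150/160]
11 paper rolls opened.

11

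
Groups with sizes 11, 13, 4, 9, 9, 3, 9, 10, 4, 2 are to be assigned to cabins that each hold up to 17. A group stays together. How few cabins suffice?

Total = 13 + 11 + 10 + 9 + 9 + 9 + 4 + 4 + 3 + 2 = 74.
Lower bound: ⌈74/17⌉ = 5 cabins.
Also, 6 groups each exceed 17/2, and no two of those can share a cabin, so at least 6 cabins are needed.
A packing using 6 cabins:
  cabin 1: 13 + 4 = 17
  cabin 2: 11 + 4 + 2 = 17
  cabin 3: 10 + 3 = 13
  cabin 4: 9 = 9
  cabin 5: 9 = 9
  cabin 6: 9 = 9
This matches the lower bound, so 6 is optimal.

6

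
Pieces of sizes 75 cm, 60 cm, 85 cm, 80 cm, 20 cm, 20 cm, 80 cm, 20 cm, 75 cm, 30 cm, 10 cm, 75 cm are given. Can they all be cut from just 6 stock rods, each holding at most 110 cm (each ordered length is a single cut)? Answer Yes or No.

Total = 630 cm; ⌈630/110⌉ = 6.
7 pieces each exceed half the capacity and cannot share a stock rod, forcing at least 7 stock rods.
At least 7 stock rods are required, but only 6 are allowed.

No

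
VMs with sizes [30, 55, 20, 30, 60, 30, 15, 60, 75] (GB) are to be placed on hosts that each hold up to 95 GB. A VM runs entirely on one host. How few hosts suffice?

Total = 75 + 60 + 60 + 55 + 30 + 30 + 30 + 20 + 15 = 375 GB.
Lower bound: ⌈375/95⌉ = 4 hosts.
A packing using 5 hosts:
  host 1: 75 + 20 = 95
  host 2: 60 + 30 = 90
  host 3: 60 + 30 = 90
  host 4: 55 + 30 = 85
  host 5: 15 = 15
No arrangement into 4 hosts stays within capacity, so 5 is optimal.

5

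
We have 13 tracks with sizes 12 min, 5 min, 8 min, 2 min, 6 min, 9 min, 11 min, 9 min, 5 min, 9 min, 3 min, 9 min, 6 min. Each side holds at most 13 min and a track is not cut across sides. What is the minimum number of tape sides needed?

Total = 12 + 11 + 9 + 9 + 9 + 9 + 8 + 6 + 6 + 5 + 5 + 3 + 2 = 94 min.
Lower bound: ⌈94/13⌉ = 8 tape sides.
A packing using 9 tape sides:
  side 1: 12 = 12
  side 2: 11 + 2 = 13
  side 3: 9 + 3 = 12
  side 4: 9 = 9
  side 5: 9 = 9
  side 6: 9 = 9
  side 7: 8 + 5 = 13
  side 8: 6 + 6 = 12
  side 9: 5 = 5
No arrangement into 8 tape sides stays within capacity, so 9 is optimal.

9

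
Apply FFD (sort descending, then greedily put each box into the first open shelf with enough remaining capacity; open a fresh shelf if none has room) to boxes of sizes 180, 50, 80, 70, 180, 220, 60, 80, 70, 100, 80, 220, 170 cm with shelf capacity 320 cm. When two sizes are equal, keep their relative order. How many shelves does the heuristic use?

5

Sorted descending: 220, 220, 180, 180, 170, 100, 80, 80, 80, 70, 70, 60, 50.
  220 → shelf 1 (new)  [load 220/320]
  220 → shelf 2 (new)  [load 220/320]
  180 → shelf 3 (new)  [load 180/320]
  180 → shelf 4 (new)  [load 180/320]
  170 → shelf 5 (new)  [load 170/320]
  100 → shelf 1  [load 320/320]
  80 → shelf 2  [load 300/320]
  80 → shelf 3  [load 260/320]
  80 → shelf 4  [load 260/320]
  70 → shelf 5  [load 240/320]
  70 → shelf 5  [load 310/320]
  60 → shelf 3  [load 320/320]
  50 → shelf 4  [load 310/320]
5 shelves opened.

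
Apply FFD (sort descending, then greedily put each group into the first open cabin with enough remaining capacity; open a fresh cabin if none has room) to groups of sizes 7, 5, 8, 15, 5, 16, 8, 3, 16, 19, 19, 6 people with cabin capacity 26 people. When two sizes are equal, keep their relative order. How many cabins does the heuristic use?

6

Sorted descending: 19, 19, 16, 16, 15, 8, 8, 7, 6, 5, 5, 3.
  19 → cabin 1 (new)  [load 19/26]
  19 → cabin 2 (new)  [load 19/26]
  16 → cabin 3 (new)  [load 16/26]
  16 → cabin 4 (new)  [load 16/26]
  15 → cabin 5 (new)  [load 15/26]
  8 → cabin 3  [load 24/26]
  8 → cabin 4  [load 24/26]
  7 → cabin 1  [load 26/26]
  6 → cabin 2  [load 25/26]
  5 → cabin 5  [load 20/26]
  5 → cabin 5  [load 25/26]
  3 → cabin 6 (new)  [load 3/26]
6 cabins opened.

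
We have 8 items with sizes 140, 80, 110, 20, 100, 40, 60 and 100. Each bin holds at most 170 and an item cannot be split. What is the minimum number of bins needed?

5

Total = 140 + 110 + 100 + 100 + 80 + 60 + 40 + 20 = 650.
Lower bound: ⌈650/170⌉ = 4 bins.
A packing using 5 bins:
  bin 1: 140 + 20 = 160
  bin 2: 110 + 60 = 170
  bin 3: 100 + 40 = 140
  bin 4: 100 = 100
  bin 5: 80 = 80
No arrangement into 4 bins stays within capacity, so 5 is optimal.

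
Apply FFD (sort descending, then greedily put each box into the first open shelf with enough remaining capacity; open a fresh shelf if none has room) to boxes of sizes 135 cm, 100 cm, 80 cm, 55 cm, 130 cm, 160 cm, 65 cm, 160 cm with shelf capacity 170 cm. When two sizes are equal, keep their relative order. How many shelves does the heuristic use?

Sorted descending: 160, 160, 135, 130, 100, 80, 65, 55.
  160 → shelf 1 (new)  [load 160/170]
  160 → shelf 2 (new)  [load 160/170]
  135 → shelf 3 (new)  [load 135/170]
  130 → shelf 4 (new)  [load 130/170]
  100 → shelf 5 (new)  [load 100/170]
  80 → shelf 6 (new)  [load 80/170]
  65 → shelf 5  [load 165/170]
  55 → shelf 6  [load 135/170]
6 shelves opened.

6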